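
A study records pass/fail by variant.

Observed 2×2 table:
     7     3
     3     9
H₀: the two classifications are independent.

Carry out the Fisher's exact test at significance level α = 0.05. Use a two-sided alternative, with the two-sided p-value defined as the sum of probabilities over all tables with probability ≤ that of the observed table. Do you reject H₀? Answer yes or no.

reject H₀: no

Margins: r₁=10, r₂=12, c₁=10, c₂=12, n=22
p_obs = C(10,7)·C(12,3)/C(22,10); sum pmf over tables with pmf ≤ p_obs
p-value (two-sided) = 0.08356
At α=0.05: p ≥ α → fail to reject H₀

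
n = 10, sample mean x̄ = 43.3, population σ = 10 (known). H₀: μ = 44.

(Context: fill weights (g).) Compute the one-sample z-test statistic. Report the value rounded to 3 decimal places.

SE = σ/√n = 10/√10 = 3.1623
z = (x̄−μ₀)/SE = (43.3−44)/3.1623 = -0.2214

test statistic = -0.221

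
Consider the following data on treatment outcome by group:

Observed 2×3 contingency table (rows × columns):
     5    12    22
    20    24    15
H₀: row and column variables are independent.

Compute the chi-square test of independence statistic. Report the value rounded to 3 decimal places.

test statistic = 10.688

Row totals [39, 59], col totals [25, 36, 37], n=98
χ² = (5−9.95)²/9.95 + (12−14.33)²/14.33 + (22−14.72)²/14.72 + (20−15.05)²/15.05 + (24−21.67)²/21.67 + (15−22.28)²/22.28 = 10.6878
df = 2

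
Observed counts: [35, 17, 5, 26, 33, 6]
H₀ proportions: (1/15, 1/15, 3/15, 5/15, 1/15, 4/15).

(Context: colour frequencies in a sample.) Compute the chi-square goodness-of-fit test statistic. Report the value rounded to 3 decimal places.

n = 122; E_i = n·p_i = [8.13, 8.13, 24.40, 40.67, 8.13, 32.53]
χ² = (35−8.13)²/8.13 + (17−8.13)²/8.13 + (5−24.40)²/24.40 + (26−40.67)²/40.67 + (33−8.13)²/8.13 + (6−32.53)²/32.53 = 216.7951
df = 5

test statistic = 216.795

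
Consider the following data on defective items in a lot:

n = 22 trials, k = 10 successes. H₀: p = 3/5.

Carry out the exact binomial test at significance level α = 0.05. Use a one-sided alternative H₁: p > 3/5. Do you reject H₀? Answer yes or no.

reject H₀: no

Exact binomial: n=22, k=10, p₀=3/5=0.6000
P(X≥10) from Σ C(n,i)·p₀^i·(1−p₀)^(n−i)
p-value (one-sided, H₁ greater) = 0.94489
At α=0.05: p ≥ α → fail to reject H₀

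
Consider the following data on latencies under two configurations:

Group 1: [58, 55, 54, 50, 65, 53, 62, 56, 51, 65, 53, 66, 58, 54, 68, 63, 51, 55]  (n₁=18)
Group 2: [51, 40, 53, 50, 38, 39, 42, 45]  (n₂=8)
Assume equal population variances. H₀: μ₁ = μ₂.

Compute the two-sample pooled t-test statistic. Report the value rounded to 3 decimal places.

test statistic = 5.211

x̄₁=57.611, s₁=5.772, n₁=18
x̄₂=44.750, s₂=5.898, n₂=8
s_p² = [17·5.772² + 7·5.898²]/24 = 33.7407
SE = √(s_p²·(1/18+1/8)) = 2.4682
t = (57.611−44.750)/2.4682 = 5.2107
df = 24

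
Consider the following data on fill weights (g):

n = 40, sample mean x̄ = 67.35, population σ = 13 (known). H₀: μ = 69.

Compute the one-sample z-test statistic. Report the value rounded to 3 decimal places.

SE = σ/√n = 13/√40 = 2.0555
z = (x̄−μ₀)/SE = (67.35−69)/2.0555 = -0.8027

test statistic = -0.803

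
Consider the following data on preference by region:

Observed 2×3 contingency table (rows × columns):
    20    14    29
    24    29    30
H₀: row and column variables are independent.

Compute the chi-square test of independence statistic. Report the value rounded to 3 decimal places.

test statistic = 2.928

Row totals [63, 83], col totals [44, 43, 59], n=146
χ² = (20−18.99)²/18.99 + (14−18.55)²/18.55 + (29−25.46)²/25.46 + (24−25.01)²/25.01 + (29−24.45)²/24.45 + (30−33.54)²/33.54 = 2.9284
df = 2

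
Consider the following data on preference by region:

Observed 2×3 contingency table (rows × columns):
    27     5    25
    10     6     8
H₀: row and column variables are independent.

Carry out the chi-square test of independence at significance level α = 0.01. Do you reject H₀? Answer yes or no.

reject H₀: no

Row totals [57, 24], col totals [37, 11, 33], n=81
χ² = (27−26.04)²/26.04 + (5−7.74)²/7.74 + (25−23.22)²/23.22 + (10−10.96)²/10.96 + (6−3.26)²/3.26 + (8−9.78)²/9.78 = 3.8546
df = 2
p-value (upper-tail) = 0.14554
At α=0.01: p ≥ α → fail to reject H₀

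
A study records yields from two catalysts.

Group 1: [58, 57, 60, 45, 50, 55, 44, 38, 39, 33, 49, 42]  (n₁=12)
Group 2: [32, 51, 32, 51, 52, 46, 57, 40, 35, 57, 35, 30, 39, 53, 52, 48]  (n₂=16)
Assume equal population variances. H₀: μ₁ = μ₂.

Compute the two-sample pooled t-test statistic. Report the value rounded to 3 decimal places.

test statistic = 0.891

x̄₁=47.500, s₁=8.754, n₁=12
x̄₂=44.375, s₂=9.486, n₂=16
s_p² = [11·8.754² + 15·9.486²]/26 = 84.3365
SE = √(s_p²·(1/12+1/16)) = 3.5070
t = (47.500−44.375)/3.5070 = 0.8911
df = 26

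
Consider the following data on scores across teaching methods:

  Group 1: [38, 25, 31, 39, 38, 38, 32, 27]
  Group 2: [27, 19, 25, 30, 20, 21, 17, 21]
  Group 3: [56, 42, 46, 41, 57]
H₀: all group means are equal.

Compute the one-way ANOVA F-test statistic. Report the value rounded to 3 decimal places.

Group means [33.50, 22.50, 48.40], grand mean 32.857
SSB = Σnᵢ(x̄ᵢ−x̄)² = 2069.371; SSW = ΣΣ(x−x̄ᵢ)² = 583.200
MSB = 2069.371/2 = 1034.6857; MSW = 583.200/18 = 32.4000
F = MSB/MSW = 31.9347
df = (2, 18)

test statistic = 31.935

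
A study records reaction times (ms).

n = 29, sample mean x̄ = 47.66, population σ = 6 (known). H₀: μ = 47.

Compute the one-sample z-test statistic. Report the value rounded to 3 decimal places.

SE = σ/√n = 6/√29 = 1.1142
z = (x̄−μ₀)/SE = (47.66−47)/1.1142 = 0.5924

test statistic = 0.592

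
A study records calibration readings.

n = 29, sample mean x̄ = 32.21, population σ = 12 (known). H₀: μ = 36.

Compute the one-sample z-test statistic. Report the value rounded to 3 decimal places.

SE = σ/√n = 12/√29 = 2.2283
z = (x̄−μ₀)/SE = (32.21−36)/2.2283 = -1.7008

test statistic = -1.701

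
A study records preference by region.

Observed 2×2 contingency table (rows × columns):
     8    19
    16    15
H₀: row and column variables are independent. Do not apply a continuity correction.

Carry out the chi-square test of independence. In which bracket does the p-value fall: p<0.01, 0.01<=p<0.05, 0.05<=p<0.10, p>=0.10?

p-value bracket: 0.05<=p<0.10

Row totals [27, 31], col totals [24, 34], n=58
χ² = (8−11.17)²/11.17 + (19−15.83)²/15.83 + (16−12.83)²/12.83 + (15−18.17)²/18.17 = 2.8751
df = 1
p-value (upper-tail) = 0.08996
→ bracket: 0.05<=p<0.10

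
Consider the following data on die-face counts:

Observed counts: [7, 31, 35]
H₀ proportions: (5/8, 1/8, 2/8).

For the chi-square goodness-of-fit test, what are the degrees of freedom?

degrees of freedom = 2

df = k − 1 = 3 − 1 = 2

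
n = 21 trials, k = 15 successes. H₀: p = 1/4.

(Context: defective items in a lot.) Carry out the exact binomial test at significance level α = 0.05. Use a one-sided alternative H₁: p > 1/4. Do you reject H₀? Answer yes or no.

Exact binomial: n=21, k=15, p₀=1/4=0.2500
P(X≥15) from Σ C(n,i)·p₀^i·(1−p₀)^(n−i)
p-value (one-sided, H₁ greater) = 0.00001
At α=0.05: p < α → reject H₀

reject H₀: yes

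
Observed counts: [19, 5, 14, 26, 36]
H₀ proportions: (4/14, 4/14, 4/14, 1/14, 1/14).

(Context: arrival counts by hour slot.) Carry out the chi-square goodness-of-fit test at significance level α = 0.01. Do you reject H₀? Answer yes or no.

n = 100; E_i = n·p_i = [28.57, 28.57, 28.57, 7.14, 7.14]
χ² = (19−28.57)²/28.57 + (5−28.57)²/28.57 + (14−28.57)²/28.57 + (26−7.14)²/7.14 + (36−7.14)²/7.14 = 196.4500
df = 4
p-value (upper-tail) = 0.00000
At α=0.01: p < α → reject H₀

reject H₀: yes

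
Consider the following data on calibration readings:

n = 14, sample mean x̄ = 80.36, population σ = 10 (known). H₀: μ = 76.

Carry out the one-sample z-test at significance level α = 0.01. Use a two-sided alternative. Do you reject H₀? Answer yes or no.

SE = σ/√n = 10/√14 = 2.6726
z = (x̄−μ₀)/SE = (80.36−76)/2.6726 = 1.6314
p-value (two-sided) = 0.10281
At α=0.01: p ≥ α → fail to reject H₀

reject H₀: no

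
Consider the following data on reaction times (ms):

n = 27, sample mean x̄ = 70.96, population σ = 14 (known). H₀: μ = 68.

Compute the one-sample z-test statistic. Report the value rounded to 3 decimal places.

test statistic = 1.099

SE = σ/√n = 14/√27 = 2.6943
z = (x̄−μ₀)/SE = (70.96−68)/2.6943 = 1.0986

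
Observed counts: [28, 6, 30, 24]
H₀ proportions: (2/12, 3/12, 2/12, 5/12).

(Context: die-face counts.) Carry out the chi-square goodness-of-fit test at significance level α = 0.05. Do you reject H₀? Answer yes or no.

n = 88; E_i = n·p_i = [14.67, 22.00, 14.67, 36.67]
χ² = (28−14.67)²/14.67 + (6−22.00)²/22.00 + (30−14.67)²/14.67 + (24−36.67)²/36.67 = 44.1636
df = 3
p-value (upper-tail) = 0.00000
At α=0.05: p < α → reject H₀

reject H₀: yes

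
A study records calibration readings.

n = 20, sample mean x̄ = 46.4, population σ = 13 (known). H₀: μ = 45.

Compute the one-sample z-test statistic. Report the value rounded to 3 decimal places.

SE = σ/√n = 13/√20 = 2.9069
z = (x̄−μ₀)/SE = (46.4−45)/2.9069 = 0.4816

test statistic = 0.482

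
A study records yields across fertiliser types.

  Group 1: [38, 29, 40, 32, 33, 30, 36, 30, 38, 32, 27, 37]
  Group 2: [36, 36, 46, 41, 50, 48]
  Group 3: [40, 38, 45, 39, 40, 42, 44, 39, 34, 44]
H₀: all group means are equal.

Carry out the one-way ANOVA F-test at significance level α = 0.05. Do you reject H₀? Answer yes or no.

reject H₀: yes

Group means [33.50, 42.83, 40.50], grand mean 38.000
SSB = Σnᵢ(x̄ᵢ−x̄)² = 445.667; SSW = ΣΣ(x−x̄ᵢ)² = 478.333
MSB = 445.667/2 = 222.8333; MSW = 478.333/25 = 19.1333
F = MSB/MSW = 11.6463
df = (2, 25)
p-value (upper-tail) = 0.00027
At α=0.05: p < α → reject H₀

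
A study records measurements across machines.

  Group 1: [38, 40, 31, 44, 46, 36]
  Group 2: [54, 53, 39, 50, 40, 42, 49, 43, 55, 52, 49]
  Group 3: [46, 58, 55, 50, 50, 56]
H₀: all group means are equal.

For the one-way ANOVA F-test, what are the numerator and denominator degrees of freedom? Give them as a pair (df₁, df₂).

k = 3 groups, N = 23 total
df = (k−1, N−k) = (3−1, 23−3) = (2, 20)

degrees of freedom = [2, 20]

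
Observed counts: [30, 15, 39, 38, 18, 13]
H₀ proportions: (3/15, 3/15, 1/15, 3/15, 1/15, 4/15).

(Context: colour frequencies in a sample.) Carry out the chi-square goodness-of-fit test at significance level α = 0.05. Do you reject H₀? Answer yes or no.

n = 153; E_i = n·p_i = [30.60, 30.60, 10.20, 30.60, 10.20, 40.80]
χ² = (30−30.60)²/30.60 + (15−30.60)²/30.60 + (39−10.20)²/10.20 + (38−30.60)²/30.60 + (18−10.20)²/10.20 + (13−40.80)²/40.80 = 115.9788
df = 5
p-value (upper-tail) = 0.00000
At α=0.05: p < α → reject H₀

reject H₀: yes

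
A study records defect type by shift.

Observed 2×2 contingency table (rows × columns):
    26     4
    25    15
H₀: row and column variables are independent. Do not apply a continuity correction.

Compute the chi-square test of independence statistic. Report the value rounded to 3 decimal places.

test statistic = 5.063

Row totals [30, 40], col totals [51, 19], n=70
χ² = (26−21.86)²/21.86 + (4−8.14)²/8.14 + (25−29.14)²/29.14 + (15−10.86)²/10.86 = 5.0628
df = 1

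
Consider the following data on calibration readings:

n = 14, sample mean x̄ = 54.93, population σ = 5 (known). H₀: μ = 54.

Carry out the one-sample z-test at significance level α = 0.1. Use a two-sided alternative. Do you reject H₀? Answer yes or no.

reject H₀: no

SE = σ/√n = 5/√14 = 1.3363
z = (x̄−μ₀)/SE = (54.93−54)/1.3363 = 0.6959
p-value (two-sided) = 0.48646
At α=0.1: p ≥ α → fail to reject H₀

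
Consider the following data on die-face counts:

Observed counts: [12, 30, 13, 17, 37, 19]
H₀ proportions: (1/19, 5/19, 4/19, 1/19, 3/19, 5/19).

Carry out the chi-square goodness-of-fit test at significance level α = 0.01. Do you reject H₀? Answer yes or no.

reject H₀: yes

n = 128; E_i = n·p_i = [6.74, 33.68, 26.95, 6.74, 20.21, 33.68]
χ² = (12−6.74)²/6.74 + (30−33.68)²/33.68 + (13−26.95)²/26.95 + (17−6.74)²/6.74 + (37−20.21)²/20.21 + (19−33.68)²/33.68 = 47.7178
df = 5
p-value (upper-tail) = 0.00000
At α=0.01: p < α → reject H₀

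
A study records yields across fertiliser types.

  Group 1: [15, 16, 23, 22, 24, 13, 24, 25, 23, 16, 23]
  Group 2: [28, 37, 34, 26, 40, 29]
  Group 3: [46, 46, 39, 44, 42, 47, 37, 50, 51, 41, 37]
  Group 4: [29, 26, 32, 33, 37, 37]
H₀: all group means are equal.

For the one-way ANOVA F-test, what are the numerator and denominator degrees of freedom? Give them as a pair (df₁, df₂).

k = 4 groups, N = 34 total
df = (k−1, N−k) = (4−1, 34−4) = (3, 30)

degrees of freedom = [3, 30]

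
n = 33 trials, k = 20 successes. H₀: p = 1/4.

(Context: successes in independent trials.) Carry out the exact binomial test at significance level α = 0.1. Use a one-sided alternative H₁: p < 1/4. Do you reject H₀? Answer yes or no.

reject H₀: no

Exact binomial: n=33, k=20, p₀=1/4=0.2500
P(X≤20) from Σ C(n,i)·p₀^i·(1−p₀)^(n−i)
p-value (one-sided, H₁ less) = 1.00000
At α=0.1: p ≥ α → fail to reject H₀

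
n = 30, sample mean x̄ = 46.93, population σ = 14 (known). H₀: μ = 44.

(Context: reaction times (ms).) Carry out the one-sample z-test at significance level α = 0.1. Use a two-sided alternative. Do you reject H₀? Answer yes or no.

SE = σ/√n = 14/√30 = 2.5560
z = (x̄−μ₀)/SE = (46.93−44)/2.5560 = 1.1463
p-value (two-sided) = 0.25167
At α=0.1: p ≥ α → fail to reject H₀

reject H₀: no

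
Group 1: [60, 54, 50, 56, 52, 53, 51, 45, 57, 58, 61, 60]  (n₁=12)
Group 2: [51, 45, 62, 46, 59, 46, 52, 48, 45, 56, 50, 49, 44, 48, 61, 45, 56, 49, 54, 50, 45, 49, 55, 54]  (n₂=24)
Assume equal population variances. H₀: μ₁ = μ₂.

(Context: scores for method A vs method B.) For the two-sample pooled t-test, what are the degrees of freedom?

df = n₁ + n₂ − 2 = 12 + 24 − 2 = 34

degrees of freedom = 34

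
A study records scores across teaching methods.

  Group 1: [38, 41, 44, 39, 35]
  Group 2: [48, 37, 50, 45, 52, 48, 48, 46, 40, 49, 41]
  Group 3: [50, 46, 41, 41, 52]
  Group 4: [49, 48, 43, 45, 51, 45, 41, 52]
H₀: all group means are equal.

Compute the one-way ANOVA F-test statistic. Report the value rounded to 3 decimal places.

Group means [39.40, 45.82, 46.00, 46.75], grand mean 45.000
SSB = Σnᵢ(x̄ᵢ−x̄)² = 193.664; SSW = ΣΣ(x−x̄ᵢ)² = 468.336
MSB = 193.664/3 = 64.5545; MSW = 468.336/25 = 18.7335
F = MSB/MSW = 3.4459
df = (3, 25)

test statistic = 3.446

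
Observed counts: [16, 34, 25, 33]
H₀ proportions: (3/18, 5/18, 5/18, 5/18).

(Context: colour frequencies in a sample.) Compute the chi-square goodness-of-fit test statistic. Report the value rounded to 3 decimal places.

n = 108; E_i = n·p_i = [18.00, 30.00, 30.00, 30.00]
χ² = (16−18.00)²/18.00 + (34−30.00)²/30.00 + (25−30.00)²/30.00 + (33−30.00)²/30.00 = 1.8889
df = 3

test statistic = 1.889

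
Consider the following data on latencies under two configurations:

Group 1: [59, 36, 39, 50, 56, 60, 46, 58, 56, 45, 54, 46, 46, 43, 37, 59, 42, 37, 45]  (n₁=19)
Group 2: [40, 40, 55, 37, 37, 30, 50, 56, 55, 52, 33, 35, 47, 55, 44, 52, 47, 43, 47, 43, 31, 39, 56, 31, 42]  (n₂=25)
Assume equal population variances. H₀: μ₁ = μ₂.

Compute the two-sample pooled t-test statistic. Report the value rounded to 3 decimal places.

test statistic = 1.656

x̄₁=48.105, s₁=8.205, n₁=19
x̄₂=43.880, s₂=8.511, n₂=25
s_p² = [18·8.205² + 24·8.511²]/42 = 70.2483
SE = √(s_p²·(1/19+1/25)) = 2.5509
t = (48.105−43.880)/2.5509 = 1.6564
df = 42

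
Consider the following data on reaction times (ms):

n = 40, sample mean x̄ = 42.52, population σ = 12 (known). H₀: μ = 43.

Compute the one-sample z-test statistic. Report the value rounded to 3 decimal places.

SE = σ/√n = 12/√40 = 1.8974
z = (x̄−μ₀)/SE = (42.52−43)/1.8974 = -0.2530

test statistic = -0.253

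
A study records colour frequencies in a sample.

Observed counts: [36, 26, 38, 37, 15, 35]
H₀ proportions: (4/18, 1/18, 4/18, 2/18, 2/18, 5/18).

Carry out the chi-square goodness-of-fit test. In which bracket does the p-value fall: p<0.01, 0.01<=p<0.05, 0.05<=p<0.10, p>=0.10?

p-value bracket: p<0.01

n = 187; E_i = n·p_i = [41.56, 10.39, 41.56, 20.78, 20.78, 51.94]
χ² = (36−41.56)²/41.56 + (26−10.39)²/10.39 + (38−41.56)²/41.56 + (37−20.78)²/20.78 + (15−20.78)²/20.78 + (35−51.94)²/51.94 = 44.3048
df = 5
p-value (upper-tail) = 0.00000
→ bracket: p<0.01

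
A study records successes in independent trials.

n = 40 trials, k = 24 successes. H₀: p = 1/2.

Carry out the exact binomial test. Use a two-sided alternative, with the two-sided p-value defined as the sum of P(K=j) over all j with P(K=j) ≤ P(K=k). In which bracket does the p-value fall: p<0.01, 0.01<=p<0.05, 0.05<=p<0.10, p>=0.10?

p-value bracket: p>=0.10

Exact binomial: n=40, k=24, p₀=1/2=0.5000
P(X=j) = C(n,j)·p₀^j·(1−p₀)^(n−j); p = Σ P(X=j) over j with P(X=j) ≤ P(X=24)
p-value (two-sided) = 0.26819
→ bracket: p>=0.10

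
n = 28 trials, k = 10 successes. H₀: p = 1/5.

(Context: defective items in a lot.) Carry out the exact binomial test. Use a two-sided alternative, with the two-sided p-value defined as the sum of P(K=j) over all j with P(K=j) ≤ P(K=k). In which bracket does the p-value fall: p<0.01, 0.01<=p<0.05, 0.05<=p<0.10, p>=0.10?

p-value bracket: 0.05<=p<0.10

Exact binomial: n=28, k=10, p₀=1/5=0.2000
P(X=j) = C(n,j)·p₀^j·(1−p₀)^(n−j); p = Σ P(X=j) over j with P(X=j) ≤ P(X=10)
p-value (two-sided) = 0.05454
→ bracket: 0.05<=p<0.10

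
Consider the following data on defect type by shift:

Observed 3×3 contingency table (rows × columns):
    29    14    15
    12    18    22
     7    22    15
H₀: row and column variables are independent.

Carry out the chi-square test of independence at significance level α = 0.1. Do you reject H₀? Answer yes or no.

reject H₀: yes

Row totals [58, 52, 44], col totals [48, 54, 52], n=154
χ² = (29−18.08)²/18.08 + (14−20.34)²/20.34 + (15−19.58)²/19.58 + (12−16.21)²/16.21 + (18−18.23)²/18.23 + (22−17.56)²/17.56 + (7−13.71)²/13.71 + (22−15.43)²/15.43 + (15−14.86)²/14.86 = 17.9533
df = 4
p-value (upper-tail) = 0.00126
At α=0.1: p < α → reject H₀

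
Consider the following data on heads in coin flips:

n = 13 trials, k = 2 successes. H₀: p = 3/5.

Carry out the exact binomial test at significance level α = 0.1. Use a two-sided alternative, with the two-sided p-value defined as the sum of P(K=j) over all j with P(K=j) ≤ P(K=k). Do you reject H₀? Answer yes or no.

Exact binomial: n=13, k=2, p₀=3/5=0.6000
P(X=j) = C(n,j)·p₀^j·(1−p₀)^(n−j); p = Σ P(X=j) over j with P(X=j) ≤ P(X=2)
p-value (two-sided) = 0.00132
At α=0.1: p < α → reject H₀

reject H₀: yes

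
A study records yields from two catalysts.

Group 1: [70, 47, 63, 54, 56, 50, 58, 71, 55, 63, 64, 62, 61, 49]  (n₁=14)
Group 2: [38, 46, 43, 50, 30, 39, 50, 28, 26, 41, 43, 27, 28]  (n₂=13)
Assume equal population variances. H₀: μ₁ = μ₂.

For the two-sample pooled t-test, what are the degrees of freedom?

degrees of freedom = 25

df = n₁ + n₂ − 2 = 14 + 13 − 2 = 25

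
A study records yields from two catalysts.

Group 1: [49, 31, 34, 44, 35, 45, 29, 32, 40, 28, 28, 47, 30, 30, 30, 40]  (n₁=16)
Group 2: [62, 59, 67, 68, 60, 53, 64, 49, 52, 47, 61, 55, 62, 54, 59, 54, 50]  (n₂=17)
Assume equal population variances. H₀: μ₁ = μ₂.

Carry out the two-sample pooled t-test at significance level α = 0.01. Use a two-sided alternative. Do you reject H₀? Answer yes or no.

reject H₀: yes

x̄₁=35.750, s₁=7.289, n₁=16
x̄₂=57.412, s₂=6.256, n₂=17
s_p² = [15·7.289² + 16·6.256²]/31 = 45.9070
SE = √(s_p²·(1/16+1/17)) = 2.3600
t = (35.750−57.412)/2.3600 = -9.1787
df = 31
p-value (two-sided) = 0.00000
At α=0.01: p < α → reject H₀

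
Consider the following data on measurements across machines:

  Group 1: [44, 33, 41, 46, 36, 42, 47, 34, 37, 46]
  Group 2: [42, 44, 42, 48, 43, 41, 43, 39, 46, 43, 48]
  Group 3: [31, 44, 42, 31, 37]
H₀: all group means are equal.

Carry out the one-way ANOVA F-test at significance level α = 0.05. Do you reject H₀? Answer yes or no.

reject H₀: yes

Group means [40.60, 43.55, 37.00], grand mean 41.154
SSB = Σnᵢ(x̄ᵢ−x̄)² = 152.257; SSW = ΣΣ(x−x̄ᵢ)² = 473.127
MSB = 152.257/2 = 76.1287; MSW = 473.127/23 = 20.5708
F = MSB/MSW = 3.7008
df = (2, 23)
p-value (upper-tail) = 0.04042
At α=0.05: p < α → reject H₀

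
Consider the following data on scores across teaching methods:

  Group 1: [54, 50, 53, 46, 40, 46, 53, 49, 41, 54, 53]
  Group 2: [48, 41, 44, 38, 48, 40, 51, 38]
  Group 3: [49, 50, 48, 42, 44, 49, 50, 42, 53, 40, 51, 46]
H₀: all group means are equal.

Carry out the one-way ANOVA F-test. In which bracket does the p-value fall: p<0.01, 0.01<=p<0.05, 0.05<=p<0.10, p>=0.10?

p-value bracket: 0.05<=p<0.10

Group means [49.00, 43.50, 47.00], grand mean 46.806
SSB = Σnᵢ(x̄ᵢ−x̄)² = 140.839; SSW = ΣΣ(x−x̄ᵢ)² = 626.000
MSB = 140.839/2 = 70.4194; MSW = 626.000/28 = 22.3571
F = MSB/MSW = 3.1497
df = (2, 28)
p-value (upper-tail) = 0.05837
→ bracket: 0.05<=p<0.10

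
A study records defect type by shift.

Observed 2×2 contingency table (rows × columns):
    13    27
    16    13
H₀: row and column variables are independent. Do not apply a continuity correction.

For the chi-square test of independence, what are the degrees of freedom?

degrees of freedom = 1

df = (r−1)(c−1) = (2−1)·(2−1) = 1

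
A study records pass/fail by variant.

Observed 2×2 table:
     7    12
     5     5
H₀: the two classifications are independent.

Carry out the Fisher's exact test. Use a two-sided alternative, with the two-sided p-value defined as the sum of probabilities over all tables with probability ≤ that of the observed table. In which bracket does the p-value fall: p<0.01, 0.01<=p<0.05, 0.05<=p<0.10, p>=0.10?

Margins: r₁=19, r₂=10, c₁=12, c₂=17, n=29
p_obs = C(19,7)·C(10,5)/C(29,12); sum pmf over tables with pmf ≤ p_obs
p-value (two-sided) = 0.69415
→ bracket: p>=0.10

p-value bracket: p>=0.10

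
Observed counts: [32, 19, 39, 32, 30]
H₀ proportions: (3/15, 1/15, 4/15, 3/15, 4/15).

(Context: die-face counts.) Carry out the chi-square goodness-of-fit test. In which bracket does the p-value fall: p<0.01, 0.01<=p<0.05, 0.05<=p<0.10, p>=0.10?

n = 152; E_i = n·p_i = [30.40, 10.13, 40.53, 30.40, 40.53]
χ² = (32−30.40)²/30.40 + (19−10.13)²/10.13 + (39−40.53)²/40.53 + (32−30.40)²/30.40 + (30−40.53)²/40.53 = 10.7220
df = 4
p-value (upper-tail) = 0.02987
→ bracket: 0.01<=p<0.05

p-value bracket: 0.01<=p<0.05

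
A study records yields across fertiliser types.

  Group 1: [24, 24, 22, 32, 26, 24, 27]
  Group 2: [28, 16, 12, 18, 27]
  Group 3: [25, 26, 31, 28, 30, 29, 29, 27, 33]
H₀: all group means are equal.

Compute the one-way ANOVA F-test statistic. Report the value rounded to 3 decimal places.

Group means [25.57, 20.20, 28.67], grand mean 25.619
SSB = Σnᵢ(x̄ᵢ−x̄)² = 230.438; SSW = ΣΣ(x−x̄ᵢ)² = 310.514
MSB = 230.438/2 = 115.2190; MSW = 310.514/18 = 17.2508
F = MSB/MSW = 6.6791
df = (2, 18)

test statistic = 6.679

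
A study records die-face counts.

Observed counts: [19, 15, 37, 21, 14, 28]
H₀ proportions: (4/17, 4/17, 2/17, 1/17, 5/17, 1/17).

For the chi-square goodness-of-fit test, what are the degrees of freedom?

df = k − 1 = 6 − 1 = 5

degrees of freedom = 5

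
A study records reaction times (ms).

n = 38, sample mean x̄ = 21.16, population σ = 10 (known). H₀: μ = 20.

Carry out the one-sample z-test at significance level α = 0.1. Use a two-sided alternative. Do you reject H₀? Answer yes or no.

SE = σ/√n = 10/√38 = 1.6222
z = (x̄−μ₀)/SE = (21.16−20)/1.6222 = 0.7151
p-value (two-sided) = 0.47456
At α=0.1: p ≥ α → fail to reject H₀

reject H₀: no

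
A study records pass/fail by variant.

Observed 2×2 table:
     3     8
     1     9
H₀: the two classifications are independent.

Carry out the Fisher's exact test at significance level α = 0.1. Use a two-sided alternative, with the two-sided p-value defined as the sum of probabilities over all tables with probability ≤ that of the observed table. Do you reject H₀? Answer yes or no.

reject H₀: no

Margins: r₁=11, r₂=10, c₁=4, c₂=17, n=21
p_obs = C(11,3)·C(10,1)/C(21,4); sum pmf over tables with pmf ≤ p_obs
p-value (two-sided) = 0.58647
At α=0.1: p ≥ α → fail to reject H₀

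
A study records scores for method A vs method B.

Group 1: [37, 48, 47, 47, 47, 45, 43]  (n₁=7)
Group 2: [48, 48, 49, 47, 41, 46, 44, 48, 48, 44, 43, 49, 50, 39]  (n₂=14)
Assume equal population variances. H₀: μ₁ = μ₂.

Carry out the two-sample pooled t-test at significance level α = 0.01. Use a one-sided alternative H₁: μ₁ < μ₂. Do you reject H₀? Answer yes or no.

x̄₁=44.857, s₁=3.848, n₁=7
x̄₂=46.000, s₂=3.305, n₂=14
s_p² = [6·3.848² + 13·3.305²]/19 = 12.1504
SE = √(s_p²·(1/7+1/14)) = 1.6136
t = (44.857−46.000)/1.6136 = -0.7083
df = 19
p-value (one-sided, H₁ less) = 0.24369
At α=0.01: p ≥ α → fail to reject H₀

reject H₀: no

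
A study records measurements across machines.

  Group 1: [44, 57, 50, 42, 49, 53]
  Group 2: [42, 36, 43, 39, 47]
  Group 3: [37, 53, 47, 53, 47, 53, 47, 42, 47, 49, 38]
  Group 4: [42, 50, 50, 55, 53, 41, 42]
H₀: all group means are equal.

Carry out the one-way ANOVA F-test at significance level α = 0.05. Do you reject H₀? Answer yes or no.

Group means [49.17, 41.40, 46.64, 47.57], grand mean 46.483
SSB = Σnᵢ(x̄ᵢ−x̄)² = 180.948; SSW = ΣΣ(x−x̄ᵢ)² = 742.293
MSB = 180.948/3 = 60.3161; MSW = 742.293/25 = 29.6917
F = MSB/MSW = 2.0314
df = (3, 25)
p-value (upper-tail) = 0.13515
At α=0.05: p ≥ α → fail to reject H₀

reject H₀: no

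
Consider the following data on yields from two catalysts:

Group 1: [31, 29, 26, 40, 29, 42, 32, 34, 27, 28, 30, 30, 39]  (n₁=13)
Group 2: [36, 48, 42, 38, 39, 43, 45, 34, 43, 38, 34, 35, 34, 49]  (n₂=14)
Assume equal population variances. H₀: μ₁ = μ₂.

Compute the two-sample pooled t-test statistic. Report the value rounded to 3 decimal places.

x̄₁=32.077, s₁=5.171, n₁=13
x̄₂=39.857, s₂=5.187, n₂=14
s_p² = [12·5.171² + 13·5.187²]/25 = 26.8255
SE = √(s_p²·(1/13+1/14)) = 1.9949
t = (32.077−39.857)/1.9949 = -3.9001
df = 25

test statistic = -3.900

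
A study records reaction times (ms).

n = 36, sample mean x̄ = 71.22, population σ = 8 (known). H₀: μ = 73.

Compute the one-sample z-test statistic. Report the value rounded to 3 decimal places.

SE = σ/√n = 8/√36 = 1.3333
z = (x̄−μ₀)/SE = (71.22−73)/1.3333 = -1.3350

test statistic = -1.335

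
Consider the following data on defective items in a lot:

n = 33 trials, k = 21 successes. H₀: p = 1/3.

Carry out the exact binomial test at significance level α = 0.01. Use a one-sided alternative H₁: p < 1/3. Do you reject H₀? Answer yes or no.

reject H₀: no

Exact binomial: n=33, k=21, p₀=1/3=0.3333
P(X≤21) from Σ C(n,i)·p₀^i·(1−p₀)^(n−i)
p-value (one-sided, H₁ less) = 0.99991
At α=0.01: p ≥ α → fail to reject H₀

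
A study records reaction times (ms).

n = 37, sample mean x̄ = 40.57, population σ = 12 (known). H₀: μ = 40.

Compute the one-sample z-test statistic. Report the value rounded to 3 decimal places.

test statistic = 0.289

SE = σ/√n = 12/√37 = 1.9728
z = (x̄−μ₀)/SE = (40.57−40)/1.9728 = 0.2889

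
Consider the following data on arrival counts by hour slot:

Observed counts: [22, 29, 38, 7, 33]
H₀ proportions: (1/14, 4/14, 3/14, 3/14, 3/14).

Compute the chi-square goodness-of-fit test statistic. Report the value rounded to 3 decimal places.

test statistic = 39.751

n = 129; E_i = n·p_i = [9.21, 36.86, 27.64, 27.64, 27.64]
χ² = (22−9.21)²/9.21 + (29−36.86)²/36.86 + (38−27.64)²/27.64 + (7−27.64)²/27.64 + (33−27.64)²/27.64 = 39.7506
df = 4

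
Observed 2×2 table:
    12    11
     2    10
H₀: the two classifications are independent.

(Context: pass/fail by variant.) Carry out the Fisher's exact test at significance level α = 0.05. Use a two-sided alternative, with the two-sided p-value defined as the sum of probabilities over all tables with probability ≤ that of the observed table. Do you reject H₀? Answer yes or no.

Margins: r₁=23, r₂=12, c₁=14, c₂=21, n=35
p_obs = C(23,12)·C(12,2)/C(35,14); sum pmf over tables with pmf ≤ p_obs
p-value (two-sided) = 0.06973
At α=0.05: p ≥ α → fail to reject H₀

reject H₀: no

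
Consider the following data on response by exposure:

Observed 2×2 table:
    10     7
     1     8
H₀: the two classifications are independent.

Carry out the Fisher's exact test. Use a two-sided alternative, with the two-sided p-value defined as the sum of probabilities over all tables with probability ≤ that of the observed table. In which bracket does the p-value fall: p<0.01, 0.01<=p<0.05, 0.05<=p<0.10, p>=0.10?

Margins: r₁=17, r₂=9, c₁=11, c₂=15, n=26
p_obs = C(17,10)·C(9,1)/C(26,11); sum pmf over tables with pmf ≤ p_obs
p-value (two-sided) = 0.03616
→ bracket: 0.01<=p<0.05

p-value bracket: 0.01<=p<0.05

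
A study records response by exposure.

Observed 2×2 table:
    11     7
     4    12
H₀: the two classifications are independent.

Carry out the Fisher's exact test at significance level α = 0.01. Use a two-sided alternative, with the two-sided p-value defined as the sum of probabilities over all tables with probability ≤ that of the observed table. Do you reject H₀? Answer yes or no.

Margins: r₁=18, r₂=16, c₁=15, c₂=19, n=34
p_obs = C(18,11)·C(16,4)/C(34,15); sum pmf over tables with pmf ≤ p_obs
p-value (two-sided) = 0.04544
At α=0.01: p ≥ α → fail to reject H₀

reject H₀: no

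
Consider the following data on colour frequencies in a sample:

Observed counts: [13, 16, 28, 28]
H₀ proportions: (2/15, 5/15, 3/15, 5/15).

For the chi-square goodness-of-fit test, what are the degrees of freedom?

df = k − 1 = 4 − 1 = 3

degrees of freedom = 3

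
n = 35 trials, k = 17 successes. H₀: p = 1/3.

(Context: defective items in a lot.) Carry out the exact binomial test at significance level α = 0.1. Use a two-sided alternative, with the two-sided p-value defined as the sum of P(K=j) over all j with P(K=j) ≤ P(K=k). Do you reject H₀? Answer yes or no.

reject H₀: yes

Exact binomial: n=35, k=17, p₀=1/3=0.3333
P(X=j) = C(n,j)·p₀^j·(1−p₀)^(n−j); p = Σ P(X=j) over j with P(X=j) ≤ P(X=17)
p-value (two-sided) = 0.07151
At α=0.1: p < α → reject H₀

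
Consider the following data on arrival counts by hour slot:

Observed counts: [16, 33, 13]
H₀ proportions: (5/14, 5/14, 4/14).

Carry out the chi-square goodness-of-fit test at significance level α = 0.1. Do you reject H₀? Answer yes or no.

reject H₀: yes

n = 62; E_i = n·p_i = [22.14, 22.14, 17.71]
χ² = (16−22.14)²/22.14 + (33−22.14)²/22.14 + (13−17.71)²/17.71 = 8.2823
df = 2
p-value (upper-tail) = 0.01590
At α=0.1: p < α → reject H₀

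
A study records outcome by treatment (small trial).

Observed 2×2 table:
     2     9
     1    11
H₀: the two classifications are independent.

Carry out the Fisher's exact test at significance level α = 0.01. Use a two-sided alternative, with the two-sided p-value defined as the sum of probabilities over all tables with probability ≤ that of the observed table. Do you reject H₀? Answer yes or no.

reject H₀: no

Margins: r₁=11, r₂=12, c₁=3, c₂=20, n=23
p_obs = C(11,2)·C(12,1)/C(23,3); sum pmf over tables with pmf ≤ p_obs
p-value (two-sided) = 0.59006
At α=0.01: p ≥ α → fail to reject H₀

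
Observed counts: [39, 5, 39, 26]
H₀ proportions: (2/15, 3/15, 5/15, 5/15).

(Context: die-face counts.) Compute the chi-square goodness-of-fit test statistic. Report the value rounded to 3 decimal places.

n = 109; E_i = n·p_i = [14.53, 21.80, 36.33, 36.33]
χ² = (39−14.53)²/14.53 + (5−21.80)²/21.80 + (39−36.33)²/36.33 + (26−36.33)²/36.33 = 57.2706
df = 3

test statistic = 57.271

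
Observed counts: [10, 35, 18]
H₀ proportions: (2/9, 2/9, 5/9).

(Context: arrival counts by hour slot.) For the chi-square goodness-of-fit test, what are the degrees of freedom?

degrees of freedom = 2

df = k − 1 = 3 − 1 = 2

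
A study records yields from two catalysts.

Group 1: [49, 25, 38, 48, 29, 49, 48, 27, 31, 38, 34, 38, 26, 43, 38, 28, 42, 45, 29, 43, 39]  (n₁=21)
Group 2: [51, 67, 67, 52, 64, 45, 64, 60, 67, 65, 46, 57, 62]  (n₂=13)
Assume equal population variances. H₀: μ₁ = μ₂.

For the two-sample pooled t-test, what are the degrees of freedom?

df = n₁ + n₂ − 2 = 21 + 13 − 2 = 32

degrees of freedom = 32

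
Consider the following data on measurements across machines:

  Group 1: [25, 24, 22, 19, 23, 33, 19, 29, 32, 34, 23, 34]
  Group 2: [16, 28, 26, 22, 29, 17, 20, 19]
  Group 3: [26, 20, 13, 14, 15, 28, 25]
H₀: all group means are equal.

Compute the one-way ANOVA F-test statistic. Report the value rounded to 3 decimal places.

Group means [26.42, 22.12, 20.14], grand mean 23.519
SSB = Σnᵢ(x̄ᵢ−x̄)² = 196.092; SSW = ΣΣ(x−x̄ᵢ)² = 766.649
MSB = 196.092/2 = 98.0460; MSW = 766.649/24 = 31.9437
F = MSB/MSW = 3.0693
df = (2, 24)

test statistic = 3.069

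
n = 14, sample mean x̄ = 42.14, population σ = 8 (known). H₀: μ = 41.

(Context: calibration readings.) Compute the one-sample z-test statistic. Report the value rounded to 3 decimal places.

SE = σ/√n = 8/√14 = 2.1381
z = (x̄−μ₀)/SE = (42.14−41)/2.1381 = 0.5332

test statistic = 0.533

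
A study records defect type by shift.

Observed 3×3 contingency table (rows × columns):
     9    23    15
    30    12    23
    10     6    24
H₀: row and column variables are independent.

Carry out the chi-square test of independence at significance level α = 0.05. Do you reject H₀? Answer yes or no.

Row totals [47, 65, 40], col totals [49, 41, 62], n=152
χ² = (9−15.15)²/15.15 + (23−12.68)²/12.68 + (15−19.17)²/19.17 + (30−20.95)²/20.95 + (12−17.53)²/17.53 + (23−26.51)²/26.51 + (10−12.89)²/12.89 + (6−10.79)²/10.79 + (24−16.32)²/16.32 = 24.3213
df = 4
p-value (upper-tail) = 0.00007
At α=0.05: p < α → reject H₀

reject H₀: yes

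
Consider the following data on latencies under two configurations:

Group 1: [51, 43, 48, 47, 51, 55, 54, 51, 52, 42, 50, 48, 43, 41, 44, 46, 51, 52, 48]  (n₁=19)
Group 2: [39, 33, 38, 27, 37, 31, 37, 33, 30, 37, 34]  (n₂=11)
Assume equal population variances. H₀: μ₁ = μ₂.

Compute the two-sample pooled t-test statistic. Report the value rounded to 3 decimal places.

x̄₁=48.263, s₁=4.161, n₁=19
x̄₂=34.182, s₂=3.790, n₂=11
s_p² = [18·4.161² + 10·3.790²]/28 = 16.2614
SE = √(s_p²·(1/19+1/11)) = 1.5278
t = (48.263−34.182)/1.5278 = 9.2167
df = 28

test statistic = 9.217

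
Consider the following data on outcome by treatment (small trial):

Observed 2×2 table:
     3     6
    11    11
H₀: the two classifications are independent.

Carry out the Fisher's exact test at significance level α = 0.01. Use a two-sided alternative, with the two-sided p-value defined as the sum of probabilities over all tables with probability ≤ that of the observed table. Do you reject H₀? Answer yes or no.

reject H₀: no

Margins: r₁=9, r₂=22, c₁=14, c₂=17, n=31
p_obs = C(9,3)·C(22,11)/C(31,14); sum pmf over tables with pmf ≤ p_obs
p-value (two-sided) = 0.45640
At α=0.01: p ≥ α → fail to reject H₀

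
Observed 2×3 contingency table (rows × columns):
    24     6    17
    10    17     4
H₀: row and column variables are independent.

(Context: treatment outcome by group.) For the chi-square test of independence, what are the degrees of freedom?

degrees of freedom = 2

df = (r−1)(c−1) = (2−1)·(3−1) = 2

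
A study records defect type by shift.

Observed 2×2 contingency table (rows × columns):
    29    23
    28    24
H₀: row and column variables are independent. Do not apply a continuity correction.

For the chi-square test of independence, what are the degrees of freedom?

degrees of freedom = 1

df = (r−1)(c−1) = (2−1)·(2−1) = 1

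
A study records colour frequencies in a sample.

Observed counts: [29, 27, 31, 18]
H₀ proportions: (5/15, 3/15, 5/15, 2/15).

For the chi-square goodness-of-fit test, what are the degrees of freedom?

degrees of freedom = 3

df = k − 1 = 4 − 1 = 3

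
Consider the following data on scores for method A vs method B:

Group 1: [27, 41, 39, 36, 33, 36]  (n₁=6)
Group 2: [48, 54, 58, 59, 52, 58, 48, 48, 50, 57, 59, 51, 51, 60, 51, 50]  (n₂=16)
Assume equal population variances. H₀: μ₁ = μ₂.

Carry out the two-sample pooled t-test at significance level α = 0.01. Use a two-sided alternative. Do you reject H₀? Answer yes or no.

x̄₁=35.333, s₁=4.926, n₁=6
x̄₂=53.375, s₂=4.410, n₂=16
s_p² = [5·4.926² + 15·4.410²]/20 = 20.6542
SE = √(s_p²·(1/6+1/16)) = 2.1756
t = (35.333−53.375)/2.1756 = -8.2927
df = 20
p-value (two-sided) = 0.00000
At α=0.01: p < α → reject H₀

reject H₀: yes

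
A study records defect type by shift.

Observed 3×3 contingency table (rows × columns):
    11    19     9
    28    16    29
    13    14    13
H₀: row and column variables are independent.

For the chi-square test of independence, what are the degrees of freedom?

degrees of freedom = 4

df = (r−1)(c−1) = (3−1)·(3−1) = 4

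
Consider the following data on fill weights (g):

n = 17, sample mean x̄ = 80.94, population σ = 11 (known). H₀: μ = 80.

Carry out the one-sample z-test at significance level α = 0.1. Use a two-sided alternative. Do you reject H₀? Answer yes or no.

reject H₀: no

SE = σ/√n = 11/√17 = 2.6679
z = (x̄−μ₀)/SE = (80.94−80)/2.6679 = 0.3523
p-value (two-sided) = 0.72458
At α=0.1: p ≥ α → fail to reject H₀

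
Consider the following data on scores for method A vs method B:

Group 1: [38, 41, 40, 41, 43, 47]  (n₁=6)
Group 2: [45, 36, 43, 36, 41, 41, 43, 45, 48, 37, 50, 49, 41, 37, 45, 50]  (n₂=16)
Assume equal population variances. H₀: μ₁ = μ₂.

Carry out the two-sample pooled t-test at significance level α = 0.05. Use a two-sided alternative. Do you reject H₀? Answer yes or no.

reject H₀: no

x̄₁=41.667, s₁=3.077, n₁=6
x̄₂=42.938, s₂=4.851, n₂=16
s_p² = [5·3.077² + 15·4.851²]/20 = 20.0135
SE = √(s_p²·(1/6+1/16)) = 2.1416
t = (41.667−42.938)/2.1416 = -0.5934
df = 20
p-value (two-sided) = 0.55956
At α=0.05: p ≥ α → fail to reject H₀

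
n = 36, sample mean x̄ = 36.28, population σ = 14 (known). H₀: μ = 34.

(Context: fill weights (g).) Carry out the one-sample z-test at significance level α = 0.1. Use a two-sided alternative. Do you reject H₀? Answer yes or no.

SE = σ/√n = 14/√36 = 2.3333
z = (x̄−μ₀)/SE = (36.28−34)/2.3333 = 0.9771
p-value (two-sided) = 0.32850
At α=0.1: p ≥ α → fail to reject H₀

reject H₀: no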